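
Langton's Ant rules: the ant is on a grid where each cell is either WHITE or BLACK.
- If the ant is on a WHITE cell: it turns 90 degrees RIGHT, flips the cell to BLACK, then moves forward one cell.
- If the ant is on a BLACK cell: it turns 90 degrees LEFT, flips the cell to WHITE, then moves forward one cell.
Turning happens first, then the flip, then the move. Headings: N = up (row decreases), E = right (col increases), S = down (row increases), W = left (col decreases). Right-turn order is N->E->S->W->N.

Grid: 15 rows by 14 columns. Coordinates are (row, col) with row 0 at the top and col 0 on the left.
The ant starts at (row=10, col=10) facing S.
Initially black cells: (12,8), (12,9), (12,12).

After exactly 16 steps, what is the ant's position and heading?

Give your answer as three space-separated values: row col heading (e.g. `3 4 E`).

Answer: 10 10 S

Derivation:
Step 1: on WHITE (10,10): turn R to W, flip to black, move to (10,9). |black|=4
Step 2: on WHITE (10,9): turn R to N, flip to black, move to (9,9). |black|=5
Step 3: on WHITE (9,9): turn R to E, flip to black, move to (9,10). |black|=6
Step 4: on WHITE (9,10): turn R to S, flip to black, move to (10,10). |black|=7
Step 5: on BLACK (10,10): turn L to E, flip to white, move to (10,11). |black|=6
Step 6: on WHITE (10,11): turn R to S, flip to black, move to (11,11). |black|=7
Step 7: on WHITE (11,11): turn R to W, flip to black, move to (11,10). |black|=8
Step 8: on WHITE (11,10): turn R to N, flip to black, move to (10,10). |black|=9
Step 9: on WHITE (10,10): turn R to E, flip to black, move to (10,11). |black|=10
Step 10: on BLACK (10,11): turn L to N, flip to white, move to (9,11). |black|=9
Step 11: on WHITE (9,11): turn R to E, flip to black, move to (9,12). |black|=10
Step 12: on WHITE (9,12): turn R to S, flip to black, move to (10,12). |black|=11
Step 13: on WHITE (10,12): turn R to W, flip to black, move to (10,11). |black|=12
Step 14: on WHITE (10,11): turn R to N, flip to black, move to (9,11). |black|=13
Step 15: on BLACK (9,11): turn L to W, flip to white, move to (9,10). |black|=12
Step 16: on BLACK (9,10): turn L to S, flip to white, move to (10,10). |black|=11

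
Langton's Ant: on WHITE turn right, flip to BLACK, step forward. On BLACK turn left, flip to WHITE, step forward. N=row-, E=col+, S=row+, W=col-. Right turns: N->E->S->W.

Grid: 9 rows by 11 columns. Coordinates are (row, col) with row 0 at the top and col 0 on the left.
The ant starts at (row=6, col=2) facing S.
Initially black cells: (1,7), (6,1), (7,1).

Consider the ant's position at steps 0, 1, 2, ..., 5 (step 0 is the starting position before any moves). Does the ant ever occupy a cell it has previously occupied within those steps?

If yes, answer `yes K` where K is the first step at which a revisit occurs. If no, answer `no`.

Answer: no

Derivation:
Step 1: on WHITE (6,2): turn R to W, flip to black, move to (6,1). |black|=4 — new cell
Step 2: on BLACK (6,1): turn L to S, flip to white, move to (7,1). |black|=3 — new cell
Step 3: on BLACK (7,1): turn L to E, flip to white, move to (7,2). |black|=2 — new cell
Step 4: on WHITE (7,2): turn R to S, flip to black, move to (8,2). |black|=3 — new cell
Step 5: on WHITE (8,2): turn R to W, flip to black, move to (8,1). |black|=4 — new cell
No revisit within 5 steps.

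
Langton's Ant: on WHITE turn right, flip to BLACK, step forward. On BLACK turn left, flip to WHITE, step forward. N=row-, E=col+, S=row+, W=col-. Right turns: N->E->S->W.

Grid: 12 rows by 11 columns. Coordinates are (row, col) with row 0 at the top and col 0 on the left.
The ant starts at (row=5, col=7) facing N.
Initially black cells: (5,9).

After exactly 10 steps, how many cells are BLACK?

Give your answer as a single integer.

Step 1: on WHITE (5,7): turn R to E, flip to black, move to (5,8). |black|=2
Step 2: on WHITE (5,8): turn R to S, flip to black, move to (6,8). |black|=3
Step 3: on WHITE (6,8): turn R to W, flip to black, move to (6,7). |black|=4
Step 4: on WHITE (6,7): turn R to N, flip to black, move to (5,7). |black|=5
Step 5: on BLACK (5,7): turn L to W, flip to white, move to (5,6). |black|=4
Step 6: on WHITE (5,6): turn R to N, flip to black, move to (4,6). |black|=5
Step 7: on WHITE (4,6): turn R to E, flip to black, move to (4,7). |black|=6
Step 8: on WHITE (4,7): turn R to S, flip to black, move to (5,7). |black|=7
Step 9: on WHITE (5,7): turn R to W, flip to black, move to (5,6). |black|=8
Step 10: on BLACK (5,6): turn L to S, flip to white, move to (6,6). |black|=7

Answer: 7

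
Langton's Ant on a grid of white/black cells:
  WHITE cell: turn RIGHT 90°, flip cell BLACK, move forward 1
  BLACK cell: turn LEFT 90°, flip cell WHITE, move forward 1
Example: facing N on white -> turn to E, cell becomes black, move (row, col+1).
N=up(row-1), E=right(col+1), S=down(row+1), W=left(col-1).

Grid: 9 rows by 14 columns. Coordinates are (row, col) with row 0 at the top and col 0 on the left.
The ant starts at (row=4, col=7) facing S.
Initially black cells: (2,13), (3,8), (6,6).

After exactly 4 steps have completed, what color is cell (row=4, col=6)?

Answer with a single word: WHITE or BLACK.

Answer: BLACK

Derivation:
Step 1: on WHITE (4,7): turn R to W, flip to black, move to (4,6). |black|=4
Step 2: on WHITE (4,6): turn R to N, flip to black, move to (3,6). |black|=5
Step 3: on WHITE (3,6): turn R to E, flip to black, move to (3,7). |black|=6
Step 4: on WHITE (3,7): turn R to S, flip to black, move to (4,7). |black|=7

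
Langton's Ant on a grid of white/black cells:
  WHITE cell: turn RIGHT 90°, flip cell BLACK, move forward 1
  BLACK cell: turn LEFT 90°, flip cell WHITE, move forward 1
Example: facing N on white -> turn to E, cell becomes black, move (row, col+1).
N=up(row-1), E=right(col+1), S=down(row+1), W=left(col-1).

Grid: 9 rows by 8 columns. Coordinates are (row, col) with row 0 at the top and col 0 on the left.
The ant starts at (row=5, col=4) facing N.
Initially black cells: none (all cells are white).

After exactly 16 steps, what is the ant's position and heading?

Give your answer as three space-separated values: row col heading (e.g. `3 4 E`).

Answer: 5 4 N

Derivation:
Step 1: on WHITE (5,4): turn R to E, flip to black, move to (5,5). |black|=1
Step 2: on WHITE (5,5): turn R to S, flip to black, move to (6,5). |black|=2
Step 3: on WHITE (6,5): turn R to W, flip to black, move to (6,4). |black|=3
Step 4: on WHITE (6,4): turn R to N, flip to black, move to (5,4). |black|=4
Step 5: on BLACK (5,4): turn L to W, flip to white, move to (5,3). |black|=3
Step 6: on WHITE (5,3): turn R to N, flip to black, move to (4,3). |black|=4
Step 7: on WHITE (4,3): turn R to E, flip to black, move to (4,4). |black|=5
Step 8: on WHITE (4,4): turn R to S, flip to black, move to (5,4). |black|=6
Step 9: on WHITE (5,4): turn R to W, flip to black, move to (5,3). |black|=7
Step 10: on BLACK (5,3): turn L to S, flip to white, move to (6,3). |black|=6
Step 11: on WHITE (6,3): turn R to W, flip to black, move to (6,2). |black|=7
Step 12: on WHITE (6,2): turn R to N, flip to black, move to (5,2). |black|=8
Step 13: on WHITE (5,2): turn R to E, flip to black, move to (5,3). |black|=9
Step 14: on WHITE (5,3): turn R to S, flip to black, move to (6,3). |black|=10
Step 15: on BLACK (6,3): turn L to E, flip to white, move to (6,4). |black|=9
Step 16: on BLACK (6,4): turn L to N, flip to white, move to (5,4). |black|=8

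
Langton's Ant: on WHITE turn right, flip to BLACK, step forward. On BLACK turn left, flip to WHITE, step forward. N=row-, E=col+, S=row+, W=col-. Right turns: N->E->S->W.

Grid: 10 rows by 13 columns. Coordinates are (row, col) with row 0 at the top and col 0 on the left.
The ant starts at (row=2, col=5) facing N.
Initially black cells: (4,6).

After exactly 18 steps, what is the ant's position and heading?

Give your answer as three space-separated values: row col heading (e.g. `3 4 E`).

Answer: 3 4 S

Derivation:
Step 1: on WHITE (2,5): turn R to E, flip to black, move to (2,6). |black|=2
Step 2: on WHITE (2,6): turn R to S, flip to black, move to (3,6). |black|=3
Step 3: on WHITE (3,6): turn R to W, flip to black, move to (3,5). |black|=4
Step 4: on WHITE (3,5): turn R to N, flip to black, move to (2,5). |black|=5
Step 5: on BLACK (2,5): turn L to W, flip to white, move to (2,4). |black|=4
Step 6: on WHITE (2,4): turn R to N, flip to black, move to (1,4). |black|=5
Step 7: on WHITE (1,4): turn R to E, flip to black, move to (1,5). |black|=6
Step 8: on WHITE (1,5): turn R to S, flip to black, move to (2,5). |black|=7
Step 9: on WHITE (2,5): turn R to W, flip to black, move to (2,4). |black|=8
Step 10: on BLACK (2,4): turn L to S, flip to white, move to (3,4). |black|=7
Step 11: on WHITE (3,4): turn R to W, flip to black, move to (3,3). |black|=8
Step 12: on WHITE (3,3): turn R to N, flip to black, move to (2,3). |black|=9
Step 13: on WHITE (2,3): turn R to E, flip to black, move to (2,4). |black|=10
Step 14: on WHITE (2,4): turn R to S, flip to black, move to (3,4). |black|=11
Step 15: on BLACK (3,4): turn L to E, flip to white, move to (3,5). |black|=10
Step 16: on BLACK (3,5): turn L to N, flip to white, move to (2,5). |black|=9
Step 17: on BLACK (2,5): turn L to W, flip to white, move to (2,4). |black|=8
Step 18: on BLACK (2,4): turn L to S, flip to white, move to (3,4). |black|=7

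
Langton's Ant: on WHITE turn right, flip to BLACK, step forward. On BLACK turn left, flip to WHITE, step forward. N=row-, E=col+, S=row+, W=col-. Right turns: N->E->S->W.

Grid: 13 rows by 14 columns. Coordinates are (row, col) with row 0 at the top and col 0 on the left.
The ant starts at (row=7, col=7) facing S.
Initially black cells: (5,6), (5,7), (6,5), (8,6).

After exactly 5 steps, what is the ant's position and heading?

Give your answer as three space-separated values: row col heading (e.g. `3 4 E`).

Step 1: on WHITE (7,7): turn R to W, flip to black, move to (7,6). |black|=5
Step 2: on WHITE (7,6): turn R to N, flip to black, move to (6,6). |black|=6
Step 3: on WHITE (6,6): turn R to E, flip to black, move to (6,7). |black|=7
Step 4: on WHITE (6,7): turn R to S, flip to black, move to (7,7). |black|=8
Step 5: on BLACK (7,7): turn L to E, flip to white, move to (7,8). |black|=7

Answer: 7 8 E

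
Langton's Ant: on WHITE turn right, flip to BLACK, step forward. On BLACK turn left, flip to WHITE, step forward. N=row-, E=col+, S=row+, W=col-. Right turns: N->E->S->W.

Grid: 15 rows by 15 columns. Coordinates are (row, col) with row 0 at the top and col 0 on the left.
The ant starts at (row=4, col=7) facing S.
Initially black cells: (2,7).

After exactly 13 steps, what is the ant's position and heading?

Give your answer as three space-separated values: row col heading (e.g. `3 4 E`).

Step 1: on WHITE (4,7): turn R to W, flip to black, move to (4,6). |black|=2
Step 2: on WHITE (4,6): turn R to N, flip to black, move to (3,6). |black|=3
Step 3: on WHITE (3,6): turn R to E, flip to black, move to (3,7). |black|=4
Step 4: on WHITE (3,7): turn R to S, flip to black, move to (4,7). |black|=5
Step 5: on BLACK (4,7): turn L to E, flip to white, move to (4,8). |black|=4
Step 6: on WHITE (4,8): turn R to S, flip to black, move to (5,8). |black|=5
Step 7: on WHITE (5,8): turn R to W, flip to black, move to (5,7). |black|=6
Step 8: on WHITE (5,7): turn R to N, flip to black, move to (4,7). |black|=7
Step 9: on WHITE (4,7): turn R to E, flip to black, move to (4,8). |black|=8
Step 10: on BLACK (4,8): turn L to N, flip to white, move to (3,8). |black|=7
Step 11: on WHITE (3,8): turn R to E, flip to black, move to (3,9). |black|=8
Step 12: on WHITE (3,9): turn R to S, flip to black, move to (4,9). |black|=9
Step 13: on WHITE (4,9): turn R to W, flip to black, move to (4,8). |black|=10

Answer: 4 8 W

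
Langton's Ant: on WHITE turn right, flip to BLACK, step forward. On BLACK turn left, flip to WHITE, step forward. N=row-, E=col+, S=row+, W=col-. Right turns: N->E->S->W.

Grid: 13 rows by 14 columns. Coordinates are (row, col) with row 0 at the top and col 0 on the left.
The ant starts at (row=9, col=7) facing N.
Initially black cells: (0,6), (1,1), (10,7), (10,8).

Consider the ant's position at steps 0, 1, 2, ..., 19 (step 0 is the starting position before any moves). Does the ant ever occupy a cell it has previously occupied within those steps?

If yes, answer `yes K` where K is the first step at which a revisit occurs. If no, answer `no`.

Step 1: on WHITE (9,7): turn R to E, flip to black, move to (9,8). |black|=5 — new cell
Step 2: on WHITE (9,8): turn R to S, flip to black, move to (10,8). |black|=6 — new cell
Step 3: on BLACK (10,8): turn L to E, flip to white, move to (10,9). |black|=5 — new cell
Step 4: on WHITE (10,9): turn R to S, flip to black, move to (11,9). |black|=6 — new cell
Step 5: on WHITE (11,9): turn R to W, flip to black, move to (11,8). |black|=7 — new cell
Step 6: on WHITE (11,8): turn R to N, flip to black, move to (10,8). |black|=8 — REVISIT

Answer: yes 6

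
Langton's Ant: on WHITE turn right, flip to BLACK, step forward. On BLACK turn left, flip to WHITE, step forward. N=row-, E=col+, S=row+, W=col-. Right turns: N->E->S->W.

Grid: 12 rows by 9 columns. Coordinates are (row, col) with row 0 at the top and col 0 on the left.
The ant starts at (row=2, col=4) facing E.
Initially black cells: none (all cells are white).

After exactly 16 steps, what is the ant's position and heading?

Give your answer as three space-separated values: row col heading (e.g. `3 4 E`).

Answer: 2 4 E

Derivation:
Step 1: on WHITE (2,4): turn R to S, flip to black, move to (3,4). |black|=1
Step 2: on WHITE (3,4): turn R to W, flip to black, move to (3,3). |black|=2
Step 3: on WHITE (3,3): turn R to N, flip to black, move to (2,3). |black|=3
Step 4: on WHITE (2,3): turn R to E, flip to black, move to (2,4). |black|=4
Step 5: on BLACK (2,4): turn L to N, flip to white, move to (1,4). |black|=3
Step 6: on WHITE (1,4): turn R to E, flip to black, move to (1,5). |black|=4
Step 7: on WHITE (1,5): turn R to S, flip to black, move to (2,5). |black|=5
Step 8: on WHITE (2,5): turn R to W, flip to black, move to (2,4). |black|=6
Step 9: on WHITE (2,4): turn R to N, flip to black, move to (1,4). |black|=7
Step 10: on BLACK (1,4): turn L to W, flip to white, move to (1,3). |black|=6
Step 11: on WHITE (1,3): turn R to N, flip to black, move to (0,3). |black|=7
Step 12: on WHITE (0,3): turn R to E, flip to black, move to (0,4). |black|=8
Step 13: on WHITE (0,4): turn R to S, flip to black, move to (1,4). |black|=9
Step 14: on WHITE (1,4): turn R to W, flip to black, move to (1,3). |black|=10
Step 15: on BLACK (1,3): turn L to S, flip to white, move to (2,3). |black|=9
Step 16: on BLACK (2,3): turn L to E, flip to white, move to (2,4). |black|=8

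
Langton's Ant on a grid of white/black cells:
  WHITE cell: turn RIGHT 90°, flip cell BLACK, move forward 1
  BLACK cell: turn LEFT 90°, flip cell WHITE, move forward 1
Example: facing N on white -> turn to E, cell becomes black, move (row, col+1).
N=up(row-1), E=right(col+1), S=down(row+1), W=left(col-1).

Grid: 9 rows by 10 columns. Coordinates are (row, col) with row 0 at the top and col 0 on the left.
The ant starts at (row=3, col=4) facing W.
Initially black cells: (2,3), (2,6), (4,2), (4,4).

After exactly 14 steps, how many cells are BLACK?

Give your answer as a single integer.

Answer: 8

Derivation:
Step 1: on WHITE (3,4): turn R to N, flip to black, move to (2,4). |black|=5
Step 2: on WHITE (2,4): turn R to E, flip to black, move to (2,5). |black|=6
Step 3: on WHITE (2,5): turn R to S, flip to black, move to (3,5). |black|=7
Step 4: on WHITE (3,5): turn R to W, flip to black, move to (3,4). |black|=8
Step 5: on BLACK (3,4): turn L to S, flip to white, move to (4,4). |black|=7
Step 6: on BLACK (4,4): turn L to E, flip to white, move to (4,5). |black|=6
Step 7: on WHITE (4,5): turn R to S, flip to black, move to (5,5). |black|=7
Step 8: on WHITE (5,5): turn R to W, flip to black, move to (5,4). |black|=8
Step 9: on WHITE (5,4): turn R to N, flip to black, move to (4,4). |black|=9
Step 10: on WHITE (4,4): turn R to E, flip to black, move to (4,5). |black|=10
Step 11: on BLACK (4,5): turn L to N, flip to white, move to (3,5). |black|=9
Step 12: on BLACK (3,5): turn L to W, flip to white, move to (3,4). |black|=8
Step 13: on WHITE (3,4): turn R to N, flip to black, move to (2,4). |black|=9
Step 14: on BLACK (2,4): turn L to W, flip to white, move to (2,3). |black|=8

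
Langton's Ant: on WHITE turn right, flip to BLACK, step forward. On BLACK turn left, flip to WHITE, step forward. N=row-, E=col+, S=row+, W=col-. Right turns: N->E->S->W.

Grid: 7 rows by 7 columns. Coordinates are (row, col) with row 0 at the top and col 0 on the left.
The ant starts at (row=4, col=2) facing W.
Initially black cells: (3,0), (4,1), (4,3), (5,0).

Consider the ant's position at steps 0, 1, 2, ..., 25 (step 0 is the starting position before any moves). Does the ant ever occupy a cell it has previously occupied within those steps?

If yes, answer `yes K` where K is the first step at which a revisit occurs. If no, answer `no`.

Step 1: on WHITE (4,2): turn R to N, flip to black, move to (3,2). |black|=5 — new cell
Step 2: on WHITE (3,2): turn R to E, flip to black, move to (3,3). |black|=6 — new cell
Step 3: on WHITE (3,3): turn R to S, flip to black, move to (4,3). |black|=7 — new cell
Step 4: on BLACK (4,3): turn L to E, flip to white, move to (4,4). |black|=6 — new cell
Step 5: on WHITE (4,4): turn R to S, flip to black, move to (5,4). |black|=7 — new cell
Step 6: on WHITE (5,4): turn R to W, flip to black, move to (5,3). |black|=8 — new cell
Step 7: on WHITE (5,3): turn R to N, flip to black, move to (4,3). |black|=9 — REVISIT

Answer: yes 7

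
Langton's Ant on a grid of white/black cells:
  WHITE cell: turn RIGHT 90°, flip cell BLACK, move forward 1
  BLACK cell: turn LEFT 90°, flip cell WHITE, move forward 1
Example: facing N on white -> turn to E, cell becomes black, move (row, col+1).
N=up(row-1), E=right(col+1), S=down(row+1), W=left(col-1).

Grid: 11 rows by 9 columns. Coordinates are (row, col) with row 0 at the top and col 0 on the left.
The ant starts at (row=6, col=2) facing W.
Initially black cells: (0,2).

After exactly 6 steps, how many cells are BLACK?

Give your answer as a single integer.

Step 1: on WHITE (6,2): turn R to N, flip to black, move to (5,2). |black|=2
Step 2: on WHITE (5,2): turn R to E, flip to black, move to (5,3). |black|=3
Step 3: on WHITE (5,3): turn R to S, flip to black, move to (6,3). |black|=4
Step 4: on WHITE (6,3): turn R to W, flip to black, move to (6,2). |black|=5
Step 5: on BLACK (6,2): turn L to S, flip to white, move to (7,2). |black|=4
Step 6: on WHITE (7,2): turn R to W, flip to black, move to (7,1). |black|=5

Answer: 5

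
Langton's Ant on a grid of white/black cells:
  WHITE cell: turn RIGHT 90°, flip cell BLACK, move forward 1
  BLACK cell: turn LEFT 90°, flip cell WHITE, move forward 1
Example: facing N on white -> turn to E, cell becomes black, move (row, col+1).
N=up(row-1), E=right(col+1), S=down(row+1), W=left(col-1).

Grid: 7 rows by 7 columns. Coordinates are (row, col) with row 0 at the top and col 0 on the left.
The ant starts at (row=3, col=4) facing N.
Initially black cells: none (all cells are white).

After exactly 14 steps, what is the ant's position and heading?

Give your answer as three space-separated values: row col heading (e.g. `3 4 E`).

Answer: 4 3 S

Derivation:
Step 1: on WHITE (3,4): turn R to E, flip to black, move to (3,5). |black|=1
Step 2: on WHITE (3,5): turn R to S, flip to black, move to (4,5). |black|=2
Step 3: on WHITE (4,5): turn R to W, flip to black, move to (4,4). |black|=3
Step 4: on WHITE (4,4): turn R to N, flip to black, move to (3,4). |black|=4
Step 5: on BLACK (3,4): turn L to W, flip to white, move to (3,3). |black|=3
Step 6: on WHITE (3,3): turn R to N, flip to black, move to (2,3). |black|=4
Step 7: on WHITE (2,3): turn R to E, flip to black, move to (2,4). |black|=5
Step 8: on WHITE (2,4): turn R to S, flip to black, move to (3,4). |black|=6
Step 9: on WHITE (3,4): turn R to W, flip to black, move to (3,3). |black|=7
Step 10: on BLACK (3,3): turn L to S, flip to white, move to (4,3). |black|=6
Step 11: on WHITE (4,3): turn R to W, flip to black, move to (4,2). |black|=7
Step 12: on WHITE (4,2): turn R to N, flip to black, move to (3,2). |black|=8
Step 13: on WHITE (3,2): turn R to E, flip to black, move to (3,3). |black|=9
Step 14: on WHITE (3,3): turn R to S, flip to black, move to (4,3). |black|=10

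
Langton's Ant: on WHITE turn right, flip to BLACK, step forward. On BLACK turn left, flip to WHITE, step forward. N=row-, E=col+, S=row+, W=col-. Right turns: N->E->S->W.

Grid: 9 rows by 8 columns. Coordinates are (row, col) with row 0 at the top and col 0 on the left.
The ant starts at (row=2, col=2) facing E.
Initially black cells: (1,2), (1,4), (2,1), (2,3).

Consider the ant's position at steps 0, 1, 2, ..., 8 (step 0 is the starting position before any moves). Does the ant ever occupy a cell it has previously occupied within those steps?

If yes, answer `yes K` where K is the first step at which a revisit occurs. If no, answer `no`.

Answer: yes 7

Derivation:
Step 1: on WHITE (2,2): turn R to S, flip to black, move to (3,2). |black|=5 — new cell
Step 2: on WHITE (3,2): turn R to W, flip to black, move to (3,1). |black|=6 — new cell
Step 3: on WHITE (3,1): turn R to N, flip to black, move to (2,1). |black|=7 — new cell
Step 4: on BLACK (2,1): turn L to W, flip to white, move to (2,0). |black|=6 — new cell
Step 5: on WHITE (2,0): turn R to N, flip to black, move to (1,0). |black|=7 — new cell
Step 6: on WHITE (1,0): turn R to E, flip to black, move to (1,1). |black|=8 — new cell
Step 7: on WHITE (1,1): turn R to S, flip to black, move to (2,1). |black|=9 — REVISIT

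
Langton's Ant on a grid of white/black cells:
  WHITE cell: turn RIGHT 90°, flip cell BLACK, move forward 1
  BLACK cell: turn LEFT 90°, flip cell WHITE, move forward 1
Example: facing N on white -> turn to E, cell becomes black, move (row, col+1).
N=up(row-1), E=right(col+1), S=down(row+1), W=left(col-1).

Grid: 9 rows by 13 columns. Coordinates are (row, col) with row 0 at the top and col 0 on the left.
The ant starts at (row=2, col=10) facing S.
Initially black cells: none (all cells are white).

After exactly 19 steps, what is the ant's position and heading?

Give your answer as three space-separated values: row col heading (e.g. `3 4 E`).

Step 1: on WHITE (2,10): turn R to W, flip to black, move to (2,9). |black|=1
Step 2: on WHITE (2,9): turn R to N, flip to black, move to (1,9). |black|=2
Step 3: on WHITE (1,9): turn R to E, flip to black, move to (1,10). |black|=3
Step 4: on WHITE (1,10): turn R to S, flip to black, move to (2,10). |black|=4
Step 5: on BLACK (2,10): turn L to E, flip to white, move to (2,11). |black|=3
Step 6: on WHITE (2,11): turn R to S, flip to black, move to (3,11). |black|=4
Step 7: on WHITE (3,11): turn R to W, flip to black, move to (3,10). |black|=5
Step 8: on WHITE (3,10): turn R to N, flip to black, move to (2,10). |black|=6
Step 9: on WHITE (2,10): turn R to E, flip to black, move to (2,11). |black|=7
Step 10: on BLACK (2,11): turn L to N, flip to white, move to (1,11). |black|=6
Step 11: on WHITE (1,11): turn R to E, flip to black, move to (1,12). |black|=7
Step 12: on WHITE (1,12): turn R to S, flip to black, move to (2,12). |black|=8
Step 13: on WHITE (2,12): turn R to W, flip to black, move to (2,11). |black|=9
Step 14: on WHITE (2,11): turn R to N, flip to black, move to (1,11). |black|=10
Step 15: on BLACK (1,11): turn L to W, flip to white, move to (1,10). |black|=9
Step 16: on BLACK (1,10): turn L to S, flip to white, move to (2,10). |black|=8
Step 17: on BLACK (2,10): turn L to E, flip to white, move to (2,11). |black|=7
Step 18: on BLACK (2,11): turn L to N, flip to white, move to (1,11). |black|=6
Step 19: on WHITE (1,11): turn R to E, flip to black, move to (1,12). |black|=7

Answer: 1 12 E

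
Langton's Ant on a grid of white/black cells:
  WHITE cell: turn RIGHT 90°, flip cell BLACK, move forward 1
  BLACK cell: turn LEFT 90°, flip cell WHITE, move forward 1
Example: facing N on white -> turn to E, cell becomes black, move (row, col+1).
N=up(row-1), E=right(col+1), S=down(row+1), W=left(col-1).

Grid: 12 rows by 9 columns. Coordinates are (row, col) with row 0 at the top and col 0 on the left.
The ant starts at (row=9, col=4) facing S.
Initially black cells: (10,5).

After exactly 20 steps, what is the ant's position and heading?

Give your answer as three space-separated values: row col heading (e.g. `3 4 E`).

Step 1: on WHITE (9,4): turn R to W, flip to black, move to (9,3). |black|=2
Step 2: on WHITE (9,3): turn R to N, flip to black, move to (8,3). |black|=3
Step 3: on WHITE (8,3): turn R to E, flip to black, move to (8,4). |black|=4
Step 4: on WHITE (8,4): turn R to S, flip to black, move to (9,4). |black|=5
Step 5: on BLACK (9,4): turn L to E, flip to white, move to (9,5). |black|=4
Step 6: on WHITE (9,5): turn R to S, flip to black, move to (10,5). |black|=5
Step 7: on BLACK (10,5): turn L to E, flip to white, move to (10,6). |black|=4
Step 8: on WHITE (10,6): turn R to S, flip to black, move to (11,6). |black|=5
Step 9: on WHITE (11,6): turn R to W, flip to black, move to (11,5). |black|=6
Step 10: on WHITE (11,5): turn R to N, flip to black, move to (10,5). |black|=7
Step 11: on WHITE (10,5): turn R to E, flip to black, move to (10,6). |black|=8
Step 12: on BLACK (10,6): turn L to N, flip to white, move to (9,6). |black|=7
Step 13: on WHITE (9,6): turn R to E, flip to black, move to (9,7). |black|=8
Step 14: on WHITE (9,7): turn R to S, flip to black, move to (10,7). |black|=9
Step 15: on WHITE (10,7): turn R to W, flip to black, move to (10,6). |black|=10
Step 16: on WHITE (10,6): turn R to N, flip to black, move to (9,6). |black|=11
Step 17: on BLACK (9,6): turn L to W, flip to white, move to (9,5). |black|=10
Step 18: on BLACK (9,5): turn L to S, flip to white, move to (10,5). |black|=9
Step 19: on BLACK (10,5): turn L to E, flip to white, move to (10,6). |black|=8
Step 20: on BLACK (10,6): turn L to N, flip to white, move to (9,6). |black|=7

Answer: 9 6 N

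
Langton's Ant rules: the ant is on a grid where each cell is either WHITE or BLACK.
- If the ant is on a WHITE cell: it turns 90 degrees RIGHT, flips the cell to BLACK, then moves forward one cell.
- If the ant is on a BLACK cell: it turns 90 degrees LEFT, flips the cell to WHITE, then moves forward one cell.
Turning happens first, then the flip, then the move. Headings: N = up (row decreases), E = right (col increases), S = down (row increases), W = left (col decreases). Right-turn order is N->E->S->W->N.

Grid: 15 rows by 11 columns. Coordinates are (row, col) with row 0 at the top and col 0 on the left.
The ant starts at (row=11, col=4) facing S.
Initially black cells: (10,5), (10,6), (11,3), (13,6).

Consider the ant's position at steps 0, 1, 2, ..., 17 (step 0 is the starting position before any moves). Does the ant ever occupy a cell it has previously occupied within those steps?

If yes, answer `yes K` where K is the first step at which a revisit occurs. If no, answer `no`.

Step 1: on WHITE (11,4): turn R to W, flip to black, move to (11,3). |black|=5 — new cell
Step 2: on BLACK (11,3): turn L to S, flip to white, move to (12,3). |black|=4 — new cell
Step 3: on WHITE (12,3): turn R to W, flip to black, move to (12,2). |black|=5 — new cell
Step 4: on WHITE (12,2): turn R to N, flip to black, move to (11,2). |black|=6 — new cell
Step 5: on WHITE (11,2): turn R to E, flip to black, move to (11,3). |black|=7 — REVISIT

Answer: yes 5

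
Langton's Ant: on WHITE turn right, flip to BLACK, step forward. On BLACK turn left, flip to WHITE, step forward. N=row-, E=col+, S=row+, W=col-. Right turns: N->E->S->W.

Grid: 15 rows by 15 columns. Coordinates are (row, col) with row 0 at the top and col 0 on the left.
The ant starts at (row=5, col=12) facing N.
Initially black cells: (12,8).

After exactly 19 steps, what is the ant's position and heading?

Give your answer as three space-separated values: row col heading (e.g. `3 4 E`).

Answer: 6 10 W

Derivation:
Step 1: on WHITE (5,12): turn R to E, flip to black, move to (5,13). |black|=2
Step 2: on WHITE (5,13): turn R to S, flip to black, move to (6,13). |black|=3
Step 3: on WHITE (6,13): turn R to W, flip to black, move to (6,12). |black|=4
Step 4: on WHITE (6,12): turn R to N, flip to black, move to (5,12). |black|=5
Step 5: on BLACK (5,12): turn L to W, flip to white, move to (5,11). |black|=4
Step 6: on WHITE (5,11): turn R to N, flip to black, move to (4,11). |black|=5
Step 7: on WHITE (4,11): turn R to E, flip to black, move to (4,12). |black|=6
Step 8: on WHITE (4,12): turn R to S, flip to black, move to (5,12). |black|=7
Step 9: on WHITE (5,12): turn R to W, flip to black, move to (5,11). |black|=8
Step 10: on BLACK (5,11): turn L to S, flip to white, move to (6,11). |black|=7
Step 11: on WHITE (6,11): turn R to W, flip to black, move to (6,10). |black|=8
Step 12: on WHITE (6,10): turn R to N, flip to black, move to (5,10). |black|=9
Step 13: on WHITE (5,10): turn R to E, flip to black, move to (5,11). |black|=10
Step 14: on WHITE (5,11): turn R to S, flip to black, move to (6,11). |black|=11
Step 15: on BLACK (6,11): turn L to E, flip to white, move to (6,12). |black|=10
Step 16: on BLACK (6,12): turn L to N, flip to white, move to (5,12). |black|=9
Step 17: on BLACK (5,12): turn L to W, flip to white, move to (5,11). |black|=8
Step 18: on BLACK (5,11): turn L to S, flip to white, move to (6,11). |black|=7
Step 19: on WHITE (6,11): turn R to W, flip to black, move to (6,10). |black|=8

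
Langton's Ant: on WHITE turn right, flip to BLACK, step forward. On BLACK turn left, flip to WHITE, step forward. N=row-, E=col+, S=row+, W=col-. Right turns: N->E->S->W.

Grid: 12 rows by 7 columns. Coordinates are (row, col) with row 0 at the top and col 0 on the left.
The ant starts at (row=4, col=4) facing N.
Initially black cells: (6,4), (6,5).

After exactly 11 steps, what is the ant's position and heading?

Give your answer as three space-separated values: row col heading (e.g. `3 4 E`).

Step 1: on WHITE (4,4): turn R to E, flip to black, move to (4,5). |black|=3
Step 2: on WHITE (4,5): turn R to S, flip to black, move to (5,5). |black|=4
Step 3: on WHITE (5,5): turn R to W, flip to black, move to (5,4). |black|=5
Step 4: on WHITE (5,4): turn R to N, flip to black, move to (4,4). |black|=6
Step 5: on BLACK (4,4): turn L to W, flip to white, move to (4,3). |black|=5
Step 6: on WHITE (4,3): turn R to N, flip to black, move to (3,3). |black|=6
Step 7: on WHITE (3,3): turn R to E, flip to black, move to (3,4). |black|=7
Step 8: on WHITE (3,4): turn R to S, flip to black, move to (4,4). |black|=8
Step 9: on WHITE (4,4): turn R to W, flip to black, move to (4,3). |black|=9
Step 10: on BLACK (4,3): turn L to S, flip to white, move to (5,3). |black|=8
Step 11: on WHITE (5,3): turn R to W, flip to black, move to (5,2). |black|=9

Answer: 5 2 W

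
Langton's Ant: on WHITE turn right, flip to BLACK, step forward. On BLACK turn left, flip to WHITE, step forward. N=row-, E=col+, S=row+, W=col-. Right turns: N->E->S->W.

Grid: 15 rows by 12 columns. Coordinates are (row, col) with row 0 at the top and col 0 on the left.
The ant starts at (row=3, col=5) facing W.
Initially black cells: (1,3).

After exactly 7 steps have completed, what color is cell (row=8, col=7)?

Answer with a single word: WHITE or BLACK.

Answer: WHITE

Derivation:
Step 1: on WHITE (3,5): turn R to N, flip to black, move to (2,5). |black|=2
Step 2: on WHITE (2,5): turn R to E, flip to black, move to (2,6). |black|=3
Step 3: on WHITE (2,6): turn R to S, flip to black, move to (3,6). |black|=4
Step 4: on WHITE (3,6): turn R to W, flip to black, move to (3,5). |black|=5
Step 5: on BLACK (3,5): turn L to S, flip to white, move to (4,5). |black|=4
Step 6: on WHITE (4,5): turn R to W, flip to black, move to (4,4). |black|=5
Step 7: on WHITE (4,4): turn R to N, flip to black, move to (3,4). |black|=6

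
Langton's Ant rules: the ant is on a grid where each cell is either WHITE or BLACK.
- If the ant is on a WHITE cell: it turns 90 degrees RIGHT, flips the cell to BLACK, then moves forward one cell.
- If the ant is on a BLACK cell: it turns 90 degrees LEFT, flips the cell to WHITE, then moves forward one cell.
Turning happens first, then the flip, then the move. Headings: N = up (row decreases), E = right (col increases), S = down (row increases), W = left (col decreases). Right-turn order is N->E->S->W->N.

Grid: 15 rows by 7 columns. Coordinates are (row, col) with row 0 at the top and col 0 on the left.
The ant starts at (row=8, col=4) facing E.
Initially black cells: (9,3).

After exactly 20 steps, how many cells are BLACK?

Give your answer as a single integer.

Step 1: on WHITE (8,4): turn R to S, flip to black, move to (9,4). |black|=2
Step 2: on WHITE (9,4): turn R to W, flip to black, move to (9,3). |black|=3
Step 3: on BLACK (9,3): turn L to S, flip to white, move to (10,3). |black|=2
Step 4: on WHITE (10,3): turn R to W, flip to black, move to (10,2). |black|=3
Step 5: on WHITE (10,2): turn R to N, flip to black, move to (9,2). |black|=4
Step 6: on WHITE (9,2): turn R to E, flip to black, move to (9,3). |black|=5
Step 7: on WHITE (9,3): turn R to S, flip to black, move to (10,3). |black|=6
Step 8: on BLACK (10,3): turn L to E, flip to white, move to (10,4). |black|=5
Step 9: on WHITE (10,4): turn R to S, flip to black, move to (11,4). |black|=6
Step 10: on WHITE (11,4): turn R to W, flip to black, move to (11,3). |black|=7
Step 11: on WHITE (11,3): turn R to N, flip to black, move to (10,3). |black|=8
Step 12: on WHITE (10,3): turn R to E, flip to black, move to (10,4). |black|=9
Step 13: on BLACK (10,4): turn L to N, flip to white, move to (9,4). |black|=8
Step 14: on BLACK (9,4): turn L to W, flip to white, move to (9,3). |black|=7
Step 15: on BLACK (9,3): turn L to S, flip to white, move to (10,3). |black|=6
Step 16: on BLACK (10,3): turn L to E, flip to white, move to (10,4). |black|=5
Step 17: on WHITE (10,4): turn R to S, flip to black, move to (11,4). |black|=6
Step 18: on BLACK (11,4): turn L to E, flip to white, move to (11,5). |black|=5
Step 19: on WHITE (11,5): turn R to S, flip to black, move to (12,5). |black|=6
Step 20: on WHITE (12,5): turn R to W, flip to black, move to (12,4). |black|=7

Answer: 7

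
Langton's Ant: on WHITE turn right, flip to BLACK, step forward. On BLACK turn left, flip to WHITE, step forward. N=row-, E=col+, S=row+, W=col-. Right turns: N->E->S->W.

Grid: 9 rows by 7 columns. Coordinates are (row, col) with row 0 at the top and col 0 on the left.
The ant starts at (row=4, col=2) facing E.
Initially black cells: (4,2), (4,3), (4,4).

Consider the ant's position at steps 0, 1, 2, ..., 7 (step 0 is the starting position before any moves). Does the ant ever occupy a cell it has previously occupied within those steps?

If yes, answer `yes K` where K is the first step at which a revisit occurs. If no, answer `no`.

Step 1: on BLACK (4,2): turn L to N, flip to white, move to (3,2). |black|=2 — new cell
Step 2: on WHITE (3,2): turn R to E, flip to black, move to (3,3). |black|=3 — new cell
Step 3: on WHITE (3,3): turn R to S, flip to black, move to (4,3). |black|=4 — new cell
Step 4: on BLACK (4,3): turn L to E, flip to white, move to (4,4). |black|=3 — new cell
Step 5: on BLACK (4,4): turn L to N, flip to white, move to (3,4). |black|=2 — new cell
Step 6: on WHITE (3,4): turn R to E, flip to black, move to (3,5). |black|=3 — new cell
Step 7: on WHITE (3,5): turn R to S, flip to black, move to (4,5). |black|=4 — new cell
No revisit within 7 steps.

Answer: no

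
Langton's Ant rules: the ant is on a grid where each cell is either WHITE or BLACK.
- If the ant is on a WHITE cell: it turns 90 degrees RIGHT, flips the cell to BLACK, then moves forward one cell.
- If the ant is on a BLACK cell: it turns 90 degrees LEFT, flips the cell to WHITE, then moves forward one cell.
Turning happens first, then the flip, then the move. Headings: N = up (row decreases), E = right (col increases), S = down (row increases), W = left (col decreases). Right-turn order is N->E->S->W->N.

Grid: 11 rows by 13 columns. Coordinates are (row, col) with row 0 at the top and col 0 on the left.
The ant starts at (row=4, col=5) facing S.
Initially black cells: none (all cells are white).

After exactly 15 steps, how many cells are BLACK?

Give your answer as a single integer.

Step 1: on WHITE (4,5): turn R to W, flip to black, move to (4,4). |black|=1
Step 2: on WHITE (4,4): turn R to N, flip to black, move to (3,4). |black|=2
Step 3: on WHITE (3,4): turn R to E, flip to black, move to (3,5). |black|=3
Step 4: on WHITE (3,5): turn R to S, flip to black, move to (4,5). |black|=4
Step 5: on BLACK (4,5): turn L to E, flip to white, move to (4,6). |black|=3
Step 6: on WHITE (4,6): turn R to S, flip to black, move to (5,6). |black|=4
Step 7: on WHITE (5,6): turn R to W, flip to black, move to (5,5). |black|=5
Step 8: on WHITE (5,5): turn R to N, flip to black, move to (4,5). |black|=6
Step 9: on WHITE (4,5): turn R to E, flip to black, move to (4,6). |black|=7
Step 10: on BLACK (4,6): turn L to N, flip to white, move to (3,6). |black|=6
Step 11: on WHITE (3,6): turn R to E, flip to black, move to (3,7). |black|=7
Step 12: on WHITE (3,7): turn R to S, flip to black, move to (4,7). |black|=8
Step 13: on WHITE (4,7): turn R to W, flip to black, move to (4,6). |black|=9
Step 14: on WHITE (4,6): turn R to N, flip to black, move to (3,6). |black|=10
Step 15: on BLACK (3,6): turn L to W, flip to white, move to (3,5). |black|=9

Answer: 9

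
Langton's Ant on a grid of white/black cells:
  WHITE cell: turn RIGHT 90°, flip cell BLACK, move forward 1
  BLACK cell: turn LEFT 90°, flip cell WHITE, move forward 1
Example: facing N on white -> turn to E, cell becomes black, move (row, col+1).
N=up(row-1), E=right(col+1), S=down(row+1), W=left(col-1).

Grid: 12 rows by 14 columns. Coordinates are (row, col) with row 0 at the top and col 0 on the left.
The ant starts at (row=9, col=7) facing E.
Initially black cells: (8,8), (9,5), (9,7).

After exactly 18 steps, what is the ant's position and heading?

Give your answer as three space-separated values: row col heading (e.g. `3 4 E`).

Step 1: on BLACK (9,7): turn L to N, flip to white, move to (8,7). |black|=2
Step 2: on WHITE (8,7): turn R to E, flip to black, move to (8,8). |black|=3
Step 3: on BLACK (8,8): turn L to N, flip to white, move to (7,8). |black|=2
Step 4: on WHITE (7,8): turn R to E, flip to black, move to (7,9). |black|=3
Step 5: on WHITE (7,9): turn R to S, flip to black, move to (8,9). |black|=4
Step 6: on WHITE (8,9): turn R to W, flip to black, move to (8,8). |black|=5
Step 7: on WHITE (8,8): turn R to N, flip to black, move to (7,8). |black|=6
Step 8: on BLACK (7,8): turn L to W, flip to white, move to (7,7). |black|=5
Step 9: on WHITE (7,7): turn R to N, flip to black, move to (6,7). |black|=6
Step 10: on WHITE (6,7): turn R to E, flip to black, move to (6,8). |black|=7
Step 11: on WHITE (6,8): turn R to S, flip to black, move to (7,8). |black|=8
Step 12: on WHITE (7,8): turn R to W, flip to black, move to (7,7). |black|=9
Step 13: on BLACK (7,7): turn L to S, flip to white, move to (8,7). |black|=8
Step 14: on BLACK (8,7): turn L to E, flip to white, move to (8,8). |black|=7
Step 15: on BLACK (8,8): turn L to N, flip to white, move to (7,8). |black|=6
Step 16: on BLACK (7,8): turn L to W, flip to white, move to (7,7). |black|=5
Step 17: on WHITE (7,7): turn R to N, flip to black, move to (6,7). |black|=6
Step 18: on BLACK (6,7): turn L to W, flip to white, move to (6,6). |black|=5

Answer: 6 6 W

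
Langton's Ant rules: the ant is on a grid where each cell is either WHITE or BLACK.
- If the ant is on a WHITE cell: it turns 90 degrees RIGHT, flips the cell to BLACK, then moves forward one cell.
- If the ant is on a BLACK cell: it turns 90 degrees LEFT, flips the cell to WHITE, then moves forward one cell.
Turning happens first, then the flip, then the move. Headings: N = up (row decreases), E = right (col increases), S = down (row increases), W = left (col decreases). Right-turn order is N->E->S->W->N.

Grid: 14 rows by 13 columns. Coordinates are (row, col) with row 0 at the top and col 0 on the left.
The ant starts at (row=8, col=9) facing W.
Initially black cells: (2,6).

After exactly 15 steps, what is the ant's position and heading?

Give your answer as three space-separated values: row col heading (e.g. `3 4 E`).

Step 1: on WHITE (8,9): turn R to N, flip to black, move to (7,9). |black|=2
Step 2: on WHITE (7,9): turn R to E, flip to black, move to (7,10). |black|=3
Step 3: on WHITE (7,10): turn R to S, flip to black, move to (8,10). |black|=4
Step 4: on WHITE (8,10): turn R to W, flip to black, move to (8,9). |black|=5
Step 5: on BLACK (8,9): turn L to S, flip to white, move to (9,9). |black|=4
Step 6: on WHITE (9,9): turn R to W, flip to black, move to (9,8). |black|=5
Step 7: on WHITE (9,8): turn R to N, flip to black, move to (8,8). |black|=6
Step 8: on WHITE (8,8): turn R to E, flip to black, move to (8,9). |black|=7
Step 9: on WHITE (8,9): turn R to S, flip to black, move to (9,9). |black|=8
Step 10: on BLACK (9,9): turn L to E, flip to white, move to (9,10). |black|=7
Step 11: on WHITE (9,10): turn R to S, flip to black, move to (10,10). |black|=8
Step 12: on WHITE (10,10): turn R to W, flip to black, move to (10,9). |black|=9
Step 13: on WHITE (10,9): turn R to N, flip to black, move to (9,9). |black|=10
Step 14: on WHITE (9,9): turn R to E, flip to black, move to (9,10). |black|=11
Step 15: on BLACK (9,10): turn L to N, flip to white, move to (8,10). |black|=10

Answer: 8 10 N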